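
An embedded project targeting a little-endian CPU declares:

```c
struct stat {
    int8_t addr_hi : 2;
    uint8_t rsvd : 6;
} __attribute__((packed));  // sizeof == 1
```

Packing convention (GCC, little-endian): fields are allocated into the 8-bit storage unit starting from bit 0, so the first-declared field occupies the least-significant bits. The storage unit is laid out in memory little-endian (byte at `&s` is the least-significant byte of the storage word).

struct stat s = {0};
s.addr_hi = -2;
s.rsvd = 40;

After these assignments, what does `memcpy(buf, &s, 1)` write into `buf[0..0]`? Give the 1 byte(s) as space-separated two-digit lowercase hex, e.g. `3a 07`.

addr_hi (2b) val=-2 bits=0x2 at bit 0: 0x02
rsvd (6b) val=40 bits=0x28 at bit 2: 0xa2
word = 0xa2 → little-endian bytes:
  [0]=0xa2

a2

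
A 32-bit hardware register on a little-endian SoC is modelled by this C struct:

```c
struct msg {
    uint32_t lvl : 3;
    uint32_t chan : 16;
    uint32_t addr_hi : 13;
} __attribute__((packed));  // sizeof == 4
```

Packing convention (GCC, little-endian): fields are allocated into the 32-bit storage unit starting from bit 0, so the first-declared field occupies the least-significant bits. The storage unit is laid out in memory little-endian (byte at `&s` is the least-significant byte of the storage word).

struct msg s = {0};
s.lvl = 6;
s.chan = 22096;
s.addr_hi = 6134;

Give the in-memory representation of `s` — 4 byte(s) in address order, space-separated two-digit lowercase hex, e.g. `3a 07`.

lvl:3 = 6 → 0x6 << 0 → word 0x00000006
chan:16 = 22096 → 0x5650 << 3 → word 0x0002b286
addr_hi:13 = 6134 → 0x17f6 << 19 → word 0xbfb2b286
word = 0xbfb2b286 → little-endian bytes:
  [0]=0x86  [1]=0xb2  [2]=0xb2  [3]=0xbf

86 b2 b2 bf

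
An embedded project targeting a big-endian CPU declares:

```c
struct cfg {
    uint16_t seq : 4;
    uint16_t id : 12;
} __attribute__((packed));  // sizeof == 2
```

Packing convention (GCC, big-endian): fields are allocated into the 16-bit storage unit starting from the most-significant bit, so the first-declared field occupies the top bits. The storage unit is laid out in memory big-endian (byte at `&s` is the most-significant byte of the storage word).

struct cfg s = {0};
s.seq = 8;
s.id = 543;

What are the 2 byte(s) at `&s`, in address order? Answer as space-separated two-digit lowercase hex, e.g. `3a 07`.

82 1f

[12+:4] seq=8 & 0xf = 0x8; word=0x8000
[0+:12] id=543 & 0xfff = 0x21f; word=0x821f
word = 0x821f → big-endian bytes:
  [0]=0x82  [1]=0x1f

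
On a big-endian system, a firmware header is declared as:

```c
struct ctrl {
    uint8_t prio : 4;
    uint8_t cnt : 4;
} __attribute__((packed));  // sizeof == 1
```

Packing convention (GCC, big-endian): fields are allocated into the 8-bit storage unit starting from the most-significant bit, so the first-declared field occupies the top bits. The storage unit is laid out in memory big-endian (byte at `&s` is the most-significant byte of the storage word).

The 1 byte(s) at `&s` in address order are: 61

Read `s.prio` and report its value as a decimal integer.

[0]=0x61 (big-endian) → word 0x61
prio [4+:4] = (word>>4) & 0xf = 6  ←
cnt [0+:4] = (word>>0) & 0xf = 1

6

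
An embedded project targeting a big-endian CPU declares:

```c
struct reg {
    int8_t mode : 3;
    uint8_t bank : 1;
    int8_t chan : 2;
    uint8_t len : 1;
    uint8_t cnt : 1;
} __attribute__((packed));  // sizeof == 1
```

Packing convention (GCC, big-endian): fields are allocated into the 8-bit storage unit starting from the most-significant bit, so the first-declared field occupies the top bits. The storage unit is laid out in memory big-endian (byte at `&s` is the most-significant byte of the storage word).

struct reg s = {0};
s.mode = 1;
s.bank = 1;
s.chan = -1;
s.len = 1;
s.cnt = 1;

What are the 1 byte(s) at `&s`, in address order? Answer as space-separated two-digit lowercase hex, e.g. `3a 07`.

[5+:3] mode=1 & 0x7 = 0x1; word=0x20
[4+:1] bank=1 & 0x1 = 0x1; word=0x30
[2+:2] chan=-1 & 0x3 = 0x3; word=0x3c
[1+:1] len=1 & 0x1 = 0x1; word=0x3e
[0+:1] cnt=1 & 0x1 = 0x1; word=0x3f
word = 0x3f → big-endian bytes:
  [0]=0x3f

3f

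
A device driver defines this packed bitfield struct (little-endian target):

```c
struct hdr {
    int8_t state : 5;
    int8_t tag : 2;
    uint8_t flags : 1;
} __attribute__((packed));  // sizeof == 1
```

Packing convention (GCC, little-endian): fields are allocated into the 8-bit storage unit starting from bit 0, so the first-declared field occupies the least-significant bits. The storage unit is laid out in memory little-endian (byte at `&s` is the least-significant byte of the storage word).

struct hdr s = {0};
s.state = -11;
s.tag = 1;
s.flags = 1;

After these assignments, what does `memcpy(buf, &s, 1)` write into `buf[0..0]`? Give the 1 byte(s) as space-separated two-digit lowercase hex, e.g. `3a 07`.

b5

state:5 = -11 → 0x15 << 0 → word 0x15
tag:2 = 1 → 0x1 << 5 → word 0x35
flags:1 = 1 → 0x1 << 7 → word 0xb5
word = 0xb5 → little-endian bytes:
  [0]=0xb5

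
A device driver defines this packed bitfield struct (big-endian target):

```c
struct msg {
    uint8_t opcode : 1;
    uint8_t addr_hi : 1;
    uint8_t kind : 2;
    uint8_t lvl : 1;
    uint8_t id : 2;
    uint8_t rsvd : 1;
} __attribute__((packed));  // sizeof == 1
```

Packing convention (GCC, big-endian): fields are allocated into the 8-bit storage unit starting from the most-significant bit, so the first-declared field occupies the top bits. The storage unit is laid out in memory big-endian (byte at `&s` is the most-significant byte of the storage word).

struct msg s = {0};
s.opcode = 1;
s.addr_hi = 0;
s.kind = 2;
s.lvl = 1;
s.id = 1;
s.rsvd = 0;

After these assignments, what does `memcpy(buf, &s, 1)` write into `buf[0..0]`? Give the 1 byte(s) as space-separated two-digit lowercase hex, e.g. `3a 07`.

aa

opcode (1b) val=1 bits=0x1 at bit 7: 0x80
addr_hi (1b) val=0 bits=0x0 at bit 6: 0x80
kind (2b) val=2 bits=0x2 at bit 4: 0xa0
lvl (1b) val=1 bits=0x1 at bit 3: 0xa8
id (2b) val=1 bits=0x1 at bit 1: 0xaa
rsvd (1b) val=0 bits=0x0 at bit 0: 0xaa
word = 0xaa → big-endian bytes:
  [0]=0xaa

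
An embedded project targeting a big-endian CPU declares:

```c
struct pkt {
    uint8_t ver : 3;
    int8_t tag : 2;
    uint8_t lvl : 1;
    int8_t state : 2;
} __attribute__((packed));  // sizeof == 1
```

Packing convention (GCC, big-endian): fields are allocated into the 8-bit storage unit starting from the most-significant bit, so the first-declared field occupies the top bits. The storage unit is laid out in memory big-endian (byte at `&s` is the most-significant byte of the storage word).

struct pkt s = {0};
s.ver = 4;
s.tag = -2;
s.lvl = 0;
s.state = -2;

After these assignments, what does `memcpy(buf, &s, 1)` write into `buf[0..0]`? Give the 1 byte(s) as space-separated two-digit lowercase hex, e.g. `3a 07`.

[5+:3] ver=4 & 0x7 = 0x4; word=0x80
[3+:2] tag=-2 & 0x3 = 0x2; word=0x90
[2+:1] lvl=0 & 0x1 = 0x0; word=0x90
[0+:2] state=-2 & 0x3 = 0x2; word=0x92
word = 0x92 → big-endian bytes:
  [0]=0x92

92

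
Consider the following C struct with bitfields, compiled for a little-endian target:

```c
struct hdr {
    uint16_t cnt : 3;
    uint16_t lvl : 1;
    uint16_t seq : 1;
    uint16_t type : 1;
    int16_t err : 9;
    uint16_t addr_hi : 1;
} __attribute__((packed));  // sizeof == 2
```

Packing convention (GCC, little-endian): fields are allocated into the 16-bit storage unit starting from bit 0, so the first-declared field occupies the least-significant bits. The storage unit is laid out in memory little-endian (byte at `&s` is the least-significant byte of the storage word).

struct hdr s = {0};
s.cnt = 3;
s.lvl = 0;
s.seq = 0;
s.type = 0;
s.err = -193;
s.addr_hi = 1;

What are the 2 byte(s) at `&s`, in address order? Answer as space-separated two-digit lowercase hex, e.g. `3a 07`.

[0+:3] cnt=3 & 0x7 = 0x3; word=0x0003
[3+:1] lvl=0 & 0x1 = 0x0; word=0x0003
[4+:1] seq=0 & 0x1 = 0x0; word=0x0003
[5+:1] type=0 & 0x1 = 0x0; word=0x0003
[6+:9] err=-193 & 0x1ff = 0x13f; word=0x4fc3
[15+:1] addr_hi=1 & 0x1 = 0x1; word=0xcfc3
word = 0xcfc3 → little-endian bytes:
  [0]=0xc3  [1]=0xcf

c3 cf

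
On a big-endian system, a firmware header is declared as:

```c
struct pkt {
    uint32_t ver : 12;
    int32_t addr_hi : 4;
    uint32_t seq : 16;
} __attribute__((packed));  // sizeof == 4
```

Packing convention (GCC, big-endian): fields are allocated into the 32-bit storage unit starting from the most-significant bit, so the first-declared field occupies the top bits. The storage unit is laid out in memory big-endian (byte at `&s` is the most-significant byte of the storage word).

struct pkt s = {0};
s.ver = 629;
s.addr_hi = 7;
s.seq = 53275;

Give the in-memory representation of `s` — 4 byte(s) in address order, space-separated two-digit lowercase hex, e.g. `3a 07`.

27 57 d0 1b

ver:12 = 629 → 0x275 << 20 → word 0x27500000
addr_hi:4 = 7 → 0x7 << 16 → word 0x27570000
seq:16 = 53275 → 0xd01b << 0 → word 0x2757d01b
word = 0x2757d01b → big-endian bytes:
  [0]=0x27  [1]=0x57  [2]=0xd0  [3]=0x1b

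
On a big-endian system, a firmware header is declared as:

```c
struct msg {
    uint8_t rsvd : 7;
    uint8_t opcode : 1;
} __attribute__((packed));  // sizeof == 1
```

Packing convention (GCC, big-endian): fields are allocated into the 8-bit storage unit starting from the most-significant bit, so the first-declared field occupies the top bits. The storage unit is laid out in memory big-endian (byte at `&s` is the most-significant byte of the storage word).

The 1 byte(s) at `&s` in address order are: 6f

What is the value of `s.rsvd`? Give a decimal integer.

[0]=0x6f (big-endian) → word 0x6f
rsvd [1+:7] = (word>>1) & 0x7f = 55  ←
opcode [0+:1] = (word>>0) & 0x1 = 1

55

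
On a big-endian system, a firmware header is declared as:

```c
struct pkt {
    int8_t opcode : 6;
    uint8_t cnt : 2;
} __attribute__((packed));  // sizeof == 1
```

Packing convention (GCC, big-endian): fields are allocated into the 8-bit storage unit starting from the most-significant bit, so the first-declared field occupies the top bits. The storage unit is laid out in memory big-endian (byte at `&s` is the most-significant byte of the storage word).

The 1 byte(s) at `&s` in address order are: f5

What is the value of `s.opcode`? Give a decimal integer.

-3

[0]=0xf5 (big-endian) → word 0xf5
opcode [2+:6] = (word>>2) & 0x3f = 61  ←
cnt [0+:2] = (word>>0) & 0x3 = 1
opcode signed 6b, MSB=1: 61 - 64 = -3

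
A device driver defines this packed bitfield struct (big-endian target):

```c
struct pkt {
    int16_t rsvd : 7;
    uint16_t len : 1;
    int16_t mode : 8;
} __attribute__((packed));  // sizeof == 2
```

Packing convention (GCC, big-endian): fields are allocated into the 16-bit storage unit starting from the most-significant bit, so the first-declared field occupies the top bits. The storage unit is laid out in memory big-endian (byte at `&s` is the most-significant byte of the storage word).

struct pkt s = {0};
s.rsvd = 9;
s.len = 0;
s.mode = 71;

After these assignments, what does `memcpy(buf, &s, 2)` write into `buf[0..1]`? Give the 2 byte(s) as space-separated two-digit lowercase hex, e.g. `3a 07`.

rsvd:7 = 9 → 0x9 << 9 → word 0x1200
len:1 = 0 → 0x0 << 8 → word 0x1200
mode:8 = 71 → 0x47 << 0 → word 0x1247
word = 0x1247 → big-endian bytes:
  [0]=0x12  [1]=0x47

12 47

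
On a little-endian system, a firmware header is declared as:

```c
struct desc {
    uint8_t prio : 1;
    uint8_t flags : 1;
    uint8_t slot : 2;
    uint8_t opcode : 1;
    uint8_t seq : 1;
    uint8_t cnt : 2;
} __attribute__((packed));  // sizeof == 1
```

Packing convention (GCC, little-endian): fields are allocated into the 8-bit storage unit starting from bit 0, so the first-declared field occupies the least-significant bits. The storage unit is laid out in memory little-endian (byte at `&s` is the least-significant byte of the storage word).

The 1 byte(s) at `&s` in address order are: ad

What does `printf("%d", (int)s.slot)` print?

3

[0]=0xad (little-endian) → word 0xad
prio [0+:1] = (word>>0) & 0x1 = 1
flags [1+:1] = (word>>1) & 0x1 = 0
slot [2+:2] = (word>>2) & 0x3 = 3  ←
opcode [4+:1] = (word>>4) & 0x1 = 0
seq [5+:1] = (word>>5) & 0x1 = 1
cnt [6+:2] = (word>>6) & 0x3 = 2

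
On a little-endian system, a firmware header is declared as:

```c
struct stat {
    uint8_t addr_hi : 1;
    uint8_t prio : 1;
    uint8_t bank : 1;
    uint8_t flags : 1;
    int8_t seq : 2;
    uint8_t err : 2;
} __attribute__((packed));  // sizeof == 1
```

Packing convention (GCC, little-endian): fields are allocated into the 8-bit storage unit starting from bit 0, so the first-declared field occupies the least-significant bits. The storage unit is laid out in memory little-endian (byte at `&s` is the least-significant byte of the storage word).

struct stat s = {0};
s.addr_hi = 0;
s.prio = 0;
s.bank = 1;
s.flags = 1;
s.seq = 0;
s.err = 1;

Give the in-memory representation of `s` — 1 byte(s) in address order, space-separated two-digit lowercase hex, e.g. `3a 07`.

[0+:1] addr_hi=0 & 0x1 = 0x0; word=0x00
[1+:1] prio=0 & 0x1 = 0x0; word=0x00
[2+:1] bank=1 & 0x1 = 0x1; word=0x04
[3+:1] flags=1 & 0x1 = 0x1; word=0x0c
[4+:2] seq=0 & 0x3 = 0x0; word=0x0c
[6+:2] err=1 & 0x3 = 0x1; word=0x4c
word = 0x4c → little-endian bytes:
  [0]=0x4c

4c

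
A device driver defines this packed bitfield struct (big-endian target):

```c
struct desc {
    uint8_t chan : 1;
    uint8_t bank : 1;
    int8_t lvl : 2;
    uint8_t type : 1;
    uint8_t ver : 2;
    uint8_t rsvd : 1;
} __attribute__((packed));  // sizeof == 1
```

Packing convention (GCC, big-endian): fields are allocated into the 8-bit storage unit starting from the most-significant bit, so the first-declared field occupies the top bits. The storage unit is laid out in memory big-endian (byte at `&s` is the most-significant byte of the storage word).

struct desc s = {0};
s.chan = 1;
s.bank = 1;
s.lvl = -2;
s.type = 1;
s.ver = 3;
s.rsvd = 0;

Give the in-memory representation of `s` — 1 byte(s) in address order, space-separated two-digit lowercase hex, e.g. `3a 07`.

chan:1 = 1 → 0x1 << 7 → word 0x80
bank:1 = 1 → 0x1 << 6 → word 0xc0
lvl:2 = -2 → 0x2 << 4 → word 0xe0
type:1 = 1 → 0x1 << 3 → word 0xe8
ver:2 = 3 → 0x3 << 1 → word 0xee
rsvd:1 = 0 → 0x0 << 0 → word 0xee
word = 0xee → big-endian bytes:
  [0]=0xee

ee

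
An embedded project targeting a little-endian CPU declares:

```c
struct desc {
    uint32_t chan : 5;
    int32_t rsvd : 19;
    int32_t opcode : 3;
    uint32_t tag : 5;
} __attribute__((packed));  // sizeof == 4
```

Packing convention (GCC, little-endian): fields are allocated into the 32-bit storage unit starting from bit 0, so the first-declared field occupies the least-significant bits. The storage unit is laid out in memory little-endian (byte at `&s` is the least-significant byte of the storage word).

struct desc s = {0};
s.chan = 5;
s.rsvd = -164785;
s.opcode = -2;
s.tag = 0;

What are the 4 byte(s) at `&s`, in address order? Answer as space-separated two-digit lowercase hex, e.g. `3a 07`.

e5 89 af 06

[0+:5] chan=5 & 0x1f = 0x5; word=0x00000005
[5+:19] rsvd=-164785 & 0x7ffff = 0x57c4f; word=0x00af89e5
[24+:3] opcode=-2 & 0x7 = 0x6; word=0x06af89e5
[27+:5] tag=0 & 0x1f = 0x0; word=0x06af89e5
word = 0x06af89e5 → little-endian bytes:
  [0]=0xe5  [1]=0x89  [2]=0xaf  [3]=0x06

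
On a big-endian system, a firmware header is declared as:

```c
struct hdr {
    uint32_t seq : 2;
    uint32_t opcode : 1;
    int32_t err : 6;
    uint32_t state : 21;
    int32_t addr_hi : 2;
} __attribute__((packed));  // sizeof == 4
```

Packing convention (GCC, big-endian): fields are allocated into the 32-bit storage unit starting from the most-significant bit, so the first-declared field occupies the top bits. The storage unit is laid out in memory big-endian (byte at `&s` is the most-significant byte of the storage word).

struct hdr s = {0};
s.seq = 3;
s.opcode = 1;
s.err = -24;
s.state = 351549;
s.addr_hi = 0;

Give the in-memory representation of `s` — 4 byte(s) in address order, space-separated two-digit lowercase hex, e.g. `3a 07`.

seq (2b) val=3 bits=0x3 at bit 30: 0xc0000000
opcode (1b) val=1 bits=0x1 at bit 29: 0xe0000000
err (6b) val=-24 bits=0x28 at bit 23: 0xf4000000
state (21b) val=351549 bits=0x55d3d at bit 2: 0xf41574f4
addr_hi (2b) val=0 bits=0x0 at bit 0: 0xf41574f4
word = 0xf41574f4 → big-endian bytes:
  [0]=0xf4  [1]=0x15  [2]=0x74  [3]=0xf4

f4 15 74 f4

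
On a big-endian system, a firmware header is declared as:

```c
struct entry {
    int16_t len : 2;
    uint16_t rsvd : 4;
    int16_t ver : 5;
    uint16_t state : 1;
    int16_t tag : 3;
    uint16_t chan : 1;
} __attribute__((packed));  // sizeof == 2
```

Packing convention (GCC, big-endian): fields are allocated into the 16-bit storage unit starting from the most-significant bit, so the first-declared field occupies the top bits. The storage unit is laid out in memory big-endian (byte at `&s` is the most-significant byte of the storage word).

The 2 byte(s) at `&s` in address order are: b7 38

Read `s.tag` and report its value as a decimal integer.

-4

[0]=0xb7 [1]=0x38 (big-endian) → word 0xb738
len:2 @ bit 14 → (0xb738>>14)&0x3 = 0x2
rsvd:4 @ bit 10 → (0xb738>>10)&0xf = 0xd
ver:5 @ bit 5 → (0xb738>>5)&0x1f = 0x19
state:1 @ bit 4 → (0xb738>>4)&0x1 = 0x1
tag:3 @ bit 1 → (0xb738>>1)&0x7 = 0x4  ←
chan:1 @ bit 0 → (0xb738>>0)&0x1 = 0x0
tag signed 3b, MSB=1: 4 - 8 = -4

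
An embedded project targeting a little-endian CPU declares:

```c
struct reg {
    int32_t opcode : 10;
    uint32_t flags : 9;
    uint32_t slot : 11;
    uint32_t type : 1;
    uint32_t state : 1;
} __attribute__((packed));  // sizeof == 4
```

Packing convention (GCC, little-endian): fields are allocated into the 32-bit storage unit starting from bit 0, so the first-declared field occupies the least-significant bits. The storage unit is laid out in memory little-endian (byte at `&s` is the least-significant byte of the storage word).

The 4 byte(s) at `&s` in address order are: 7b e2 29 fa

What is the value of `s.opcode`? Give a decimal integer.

-389

[0]=0x7b [1]=0xe2 [2]=0x29 [3]=0xfa (little-endian) → word 0xfa29e27b
opcode:10 @ bit 0 → (0xfa29e27b>>0)&0x3ff = 0x27b  ←
flags:9 @ bit 10 → (0xfa29e27b>>10)&0x1ff = 0x78
slot:11 @ bit 19 → (0xfa29e27b>>19)&0x7ff = 0x745
type:1 @ bit 30 → (0xfa29e27b>>30)&0x1 = 0x1
state:1 @ bit 31 → (0xfa29e27b>>31)&0x1 = 0x1
opcode signed 10b, MSB=1: 635 - 1024 = -389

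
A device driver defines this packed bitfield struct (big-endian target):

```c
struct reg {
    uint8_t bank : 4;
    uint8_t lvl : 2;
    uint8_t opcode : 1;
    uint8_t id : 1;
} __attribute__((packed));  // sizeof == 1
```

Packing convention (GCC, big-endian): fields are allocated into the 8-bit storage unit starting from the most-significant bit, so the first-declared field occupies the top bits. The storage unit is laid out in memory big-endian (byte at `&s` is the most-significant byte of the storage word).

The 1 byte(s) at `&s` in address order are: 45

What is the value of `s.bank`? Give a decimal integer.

4

[0]=0x45 (big-endian) → word 0x45
bank:4 @ bit 4 → (0x45>>4)&0xf = 0x4  ←
lvl:2 @ bit 2 → (0x45>>2)&0x3 = 0x1
opcode:1 @ bit 1 → (0x45>>1)&0x1 = 0x0
id:1 @ bit 0 → (0x45>>0)&0x1 = 0x1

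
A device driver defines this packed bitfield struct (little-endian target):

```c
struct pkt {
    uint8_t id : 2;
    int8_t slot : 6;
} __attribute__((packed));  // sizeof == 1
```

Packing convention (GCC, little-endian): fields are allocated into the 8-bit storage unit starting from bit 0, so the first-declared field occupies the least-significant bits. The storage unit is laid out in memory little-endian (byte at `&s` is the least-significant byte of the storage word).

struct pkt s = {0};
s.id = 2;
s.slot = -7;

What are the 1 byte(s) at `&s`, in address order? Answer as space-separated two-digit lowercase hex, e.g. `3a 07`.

id (2b) val=2 bits=0x2 at bit 0: 0x02
slot (6b) val=-7 bits=0x39 at bit 2: 0xe6
word = 0xe6 → little-endian bytes:
  [0]=0xe6

e6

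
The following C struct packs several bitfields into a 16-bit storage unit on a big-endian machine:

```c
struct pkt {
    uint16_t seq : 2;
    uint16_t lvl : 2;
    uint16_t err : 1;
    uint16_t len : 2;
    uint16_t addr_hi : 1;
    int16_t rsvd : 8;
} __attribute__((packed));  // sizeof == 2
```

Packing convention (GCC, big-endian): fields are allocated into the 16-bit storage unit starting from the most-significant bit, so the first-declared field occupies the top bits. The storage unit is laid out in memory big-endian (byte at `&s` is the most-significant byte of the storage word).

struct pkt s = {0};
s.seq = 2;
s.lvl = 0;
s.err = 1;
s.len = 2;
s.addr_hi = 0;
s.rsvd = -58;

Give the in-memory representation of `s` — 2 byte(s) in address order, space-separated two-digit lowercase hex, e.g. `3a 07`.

8c c6

[14+:2] seq=2 & 0x3 = 0x2; word=0x8000
[12+:2] lvl=0 & 0x3 = 0x0; word=0x8000
[11+:1] err=1 & 0x1 = 0x1; word=0x8800
[9+:2] len=2 & 0x3 = 0x2; word=0x8c00
[8+:1] addr_hi=0 & 0x1 = 0x0; word=0x8c00
[0+:8] rsvd=-58 & 0xff = 0xc6; word=0x8cc6
word = 0x8cc6 → big-endian bytes:
  [0]=0x8c  [1]=0xc6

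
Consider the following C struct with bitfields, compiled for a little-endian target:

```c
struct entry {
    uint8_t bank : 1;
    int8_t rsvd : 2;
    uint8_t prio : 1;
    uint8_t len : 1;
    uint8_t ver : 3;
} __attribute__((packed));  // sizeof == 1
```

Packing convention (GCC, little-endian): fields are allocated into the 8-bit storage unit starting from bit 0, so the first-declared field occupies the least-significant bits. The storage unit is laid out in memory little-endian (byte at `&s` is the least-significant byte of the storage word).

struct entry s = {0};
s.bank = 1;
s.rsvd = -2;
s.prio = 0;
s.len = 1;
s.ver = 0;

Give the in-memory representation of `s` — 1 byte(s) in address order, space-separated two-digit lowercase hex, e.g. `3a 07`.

[0+:1] bank=1 & 0x1 = 0x1; word=0x01
[1+:2] rsvd=-2 & 0x3 = 0x2; word=0x05
[3+:1] prio=0 & 0x1 = 0x0; word=0x05
[4+:1] len=1 & 0x1 = 0x1; word=0x15
[5+:3] ver=0 & 0x7 = 0x0; word=0x15
word = 0x15 → little-endian bytes:
  [0]=0x15

15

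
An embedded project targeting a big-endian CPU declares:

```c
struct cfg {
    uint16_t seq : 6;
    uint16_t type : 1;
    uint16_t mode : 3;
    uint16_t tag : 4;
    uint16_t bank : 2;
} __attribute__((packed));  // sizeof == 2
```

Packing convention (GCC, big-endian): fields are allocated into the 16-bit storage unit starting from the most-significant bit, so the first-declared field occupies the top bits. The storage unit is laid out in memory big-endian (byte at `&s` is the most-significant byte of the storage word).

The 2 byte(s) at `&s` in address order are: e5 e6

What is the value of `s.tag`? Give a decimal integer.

9

[0]=0xe5 [1]=0xe6 (big-endian) → word 0xe5e6
seq [10+:6] = (word>>10) & 0x3f = 57
type [9+:1] = (word>>9) & 0x1 = 0
mode [6+:3] = (word>>6) & 0x7 = 7
tag [2+:4] = (word>>2) & 0xf = 9  ←
bank [0+:2] = (word>>0) & 0x3 = 2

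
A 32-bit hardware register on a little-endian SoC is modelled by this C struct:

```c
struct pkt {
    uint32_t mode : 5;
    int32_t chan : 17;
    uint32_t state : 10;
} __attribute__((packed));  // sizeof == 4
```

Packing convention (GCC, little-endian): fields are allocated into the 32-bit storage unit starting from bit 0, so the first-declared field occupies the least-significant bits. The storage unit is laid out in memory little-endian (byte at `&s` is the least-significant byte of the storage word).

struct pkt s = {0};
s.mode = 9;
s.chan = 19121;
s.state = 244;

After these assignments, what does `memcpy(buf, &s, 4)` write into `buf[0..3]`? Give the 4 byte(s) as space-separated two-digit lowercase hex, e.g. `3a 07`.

29 56 09 3d

mode (5b) val=9 bits=0x9 at bit 0: 0x00000009
chan (17b) val=19121 bits=0x4ab1 at bit 5: 0x00095629
state (10b) val=244 bits=0xf4 at bit 22: 0x3d095629
word = 0x3d095629 → little-endian bytes:
  [0]=0x29  [1]=0x56  [2]=0x09  [3]=0x3d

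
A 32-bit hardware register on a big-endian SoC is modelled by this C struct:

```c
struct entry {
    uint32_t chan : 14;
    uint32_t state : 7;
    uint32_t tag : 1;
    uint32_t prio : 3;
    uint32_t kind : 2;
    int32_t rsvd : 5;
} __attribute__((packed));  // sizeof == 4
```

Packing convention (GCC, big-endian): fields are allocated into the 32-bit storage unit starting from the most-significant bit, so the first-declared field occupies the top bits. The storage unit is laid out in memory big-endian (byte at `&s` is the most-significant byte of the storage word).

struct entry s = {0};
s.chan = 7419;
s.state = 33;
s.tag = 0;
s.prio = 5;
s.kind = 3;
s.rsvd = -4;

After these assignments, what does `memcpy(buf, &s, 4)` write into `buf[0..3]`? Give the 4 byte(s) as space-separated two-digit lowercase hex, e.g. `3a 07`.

73 ed 0a fc

[18+:14] chan=7419 & 0x3fff = 0x1cfb; word=0x73ec0000
[11+:7] state=33 & 0x7f = 0x21; word=0x73ed0800
[10+:1] tag=0 & 0x1 = 0x0; word=0x73ed0800
[7+:3] prio=5 & 0x7 = 0x5; word=0x73ed0a80
[5+:2] kind=3 & 0x3 = 0x3; word=0x73ed0ae0
[0+:5] rsvd=-4 & 0x1f = 0x1c; word=0x73ed0afc
word = 0x73ed0afc → big-endian bytes:
  [0]=0x73  [1]=0xed  [2]=0x0a  [3]=0xfc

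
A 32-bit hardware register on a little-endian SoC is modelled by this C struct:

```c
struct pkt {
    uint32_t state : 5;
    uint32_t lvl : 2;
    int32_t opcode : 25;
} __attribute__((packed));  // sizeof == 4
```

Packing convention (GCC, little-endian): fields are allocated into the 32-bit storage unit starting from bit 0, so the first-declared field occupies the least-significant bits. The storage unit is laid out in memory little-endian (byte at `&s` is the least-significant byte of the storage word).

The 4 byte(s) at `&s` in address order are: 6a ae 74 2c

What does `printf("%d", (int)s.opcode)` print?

[0]=0x6a [1]=0xae [2]=0x74 [3]=0x2c (little-endian) → word 0x2c74ae6a
state [0+:5] = (word>>0) & 0x1f = 10
lvl [5+:2] = (word>>5) & 0x3 = 3
opcode [7+:25] = (word>>7) & 0x1ffffff = 5826908  ←
opcode signed 25b, MSB=0: value = 5826908

5826908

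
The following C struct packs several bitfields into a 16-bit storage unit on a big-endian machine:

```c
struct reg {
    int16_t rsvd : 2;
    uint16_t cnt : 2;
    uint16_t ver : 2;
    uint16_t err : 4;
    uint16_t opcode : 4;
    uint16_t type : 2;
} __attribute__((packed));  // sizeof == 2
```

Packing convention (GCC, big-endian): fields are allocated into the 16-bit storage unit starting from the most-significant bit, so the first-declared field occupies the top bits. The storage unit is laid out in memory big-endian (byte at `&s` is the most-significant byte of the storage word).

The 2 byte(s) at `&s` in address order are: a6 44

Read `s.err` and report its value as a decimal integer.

9

[0]=0xa6 [1]=0x44 (big-endian) → word 0xa644
rsvd [14+:2] = (word>>14) & 0x3 = 2
cnt [12+:2] = (word>>12) & 0x3 = 2
ver [10+:2] = (word>>10) & 0x3 = 1
err [6+:4] = (word>>6) & 0xf = 9  ←
opcode [2+:4] = (word>>2) & 0xf = 1
type [0+:2] = (word>>0) & 0x3 = 0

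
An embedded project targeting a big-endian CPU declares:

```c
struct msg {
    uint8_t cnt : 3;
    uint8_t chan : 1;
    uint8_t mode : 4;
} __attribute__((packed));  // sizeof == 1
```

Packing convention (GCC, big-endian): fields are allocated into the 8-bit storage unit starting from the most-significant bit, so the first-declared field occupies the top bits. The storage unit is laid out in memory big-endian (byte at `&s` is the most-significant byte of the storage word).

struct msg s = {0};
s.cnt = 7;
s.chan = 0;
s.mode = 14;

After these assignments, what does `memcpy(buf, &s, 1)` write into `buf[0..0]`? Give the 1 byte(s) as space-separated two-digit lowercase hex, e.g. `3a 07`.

ee

cnt:3 = 7 → 0x7 << 5 → word 0xe0
chan:1 = 0 → 0x0 << 4 → word 0xe0
mode:4 = 14 → 0xe << 0 → word 0xee
word = 0xee → big-endian bytes:
  [0]=0xee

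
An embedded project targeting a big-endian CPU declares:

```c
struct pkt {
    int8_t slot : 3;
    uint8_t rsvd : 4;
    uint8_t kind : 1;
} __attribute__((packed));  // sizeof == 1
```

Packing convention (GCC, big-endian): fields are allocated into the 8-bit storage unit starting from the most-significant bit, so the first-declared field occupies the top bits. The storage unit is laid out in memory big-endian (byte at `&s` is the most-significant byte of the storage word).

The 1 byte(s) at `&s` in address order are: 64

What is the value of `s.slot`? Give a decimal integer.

3

[0]=0x64 (big-endian) → word 0x64
slot [5+:3] = (word>>5) & 0x7 = 3  ←
rsvd [1+:4] = (word>>1) & 0xf = 2
kind [0+:1] = (word>>0) & 0x1 = 0
slot signed 3b, MSB=0: value = 3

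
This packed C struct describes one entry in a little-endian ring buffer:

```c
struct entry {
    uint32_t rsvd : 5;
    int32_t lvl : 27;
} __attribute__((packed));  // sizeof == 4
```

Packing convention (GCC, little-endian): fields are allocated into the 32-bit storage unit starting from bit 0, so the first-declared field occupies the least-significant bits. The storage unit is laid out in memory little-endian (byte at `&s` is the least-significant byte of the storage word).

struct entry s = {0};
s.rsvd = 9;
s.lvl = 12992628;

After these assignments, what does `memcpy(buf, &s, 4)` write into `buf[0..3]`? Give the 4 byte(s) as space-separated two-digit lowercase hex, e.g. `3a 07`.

89 0e c8 18

rsvd:5 = 9 → 0x9 << 0 → word 0x00000009
lvl:27 = 12992628 → 0xc64074 << 5 → word 0x18c80e89
word = 0x18c80e89 → little-endian bytes:
  [0]=0x89  [1]=0x0e  [2]=0xc8  [3]=0x18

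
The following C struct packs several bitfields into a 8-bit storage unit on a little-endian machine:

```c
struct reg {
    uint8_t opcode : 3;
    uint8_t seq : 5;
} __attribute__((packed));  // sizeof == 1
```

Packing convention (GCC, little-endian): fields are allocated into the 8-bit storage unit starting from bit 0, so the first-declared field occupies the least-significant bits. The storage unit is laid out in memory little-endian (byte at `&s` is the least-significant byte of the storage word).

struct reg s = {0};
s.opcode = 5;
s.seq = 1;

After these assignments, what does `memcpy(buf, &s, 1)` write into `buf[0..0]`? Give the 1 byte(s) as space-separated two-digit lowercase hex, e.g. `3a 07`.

0d

[0+:3] opcode=5 & 0x7 = 0x5; word=0x05
[3+:5] seq=1 & 0x1f = 0x1; word=0x0d
word = 0x0d → little-endian bytes:
  [0]=0x0d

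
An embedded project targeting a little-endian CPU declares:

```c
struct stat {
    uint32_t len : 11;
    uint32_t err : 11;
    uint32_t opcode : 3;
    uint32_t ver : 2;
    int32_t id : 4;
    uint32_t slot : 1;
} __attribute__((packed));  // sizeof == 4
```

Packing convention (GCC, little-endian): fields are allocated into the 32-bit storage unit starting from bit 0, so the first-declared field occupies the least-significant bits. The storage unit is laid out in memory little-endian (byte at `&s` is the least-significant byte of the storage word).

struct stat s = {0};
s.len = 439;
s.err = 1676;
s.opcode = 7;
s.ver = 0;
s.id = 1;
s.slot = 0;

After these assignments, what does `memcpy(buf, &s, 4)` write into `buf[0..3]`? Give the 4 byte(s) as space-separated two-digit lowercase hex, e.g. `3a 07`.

len:11 = 439 → 0x1b7 << 0 → word 0x000001b7
err:11 = 1676 → 0x68c << 11 → word 0x003461b7
opcode:3 = 7 → 0x7 << 22 → word 0x01f461b7
ver:2 = 0 → 0x0 << 25 → word 0x01f461b7
id:4 = 1 → 0x1 << 27 → word 0x09f461b7
slot:1 = 0 → 0x0 << 31 → word 0x09f461b7
word = 0x09f461b7 → little-endian bytes:
  [0]=0xb7  [1]=0x61  [2]=0xf4  [3]=0x09

b7 61 f4 09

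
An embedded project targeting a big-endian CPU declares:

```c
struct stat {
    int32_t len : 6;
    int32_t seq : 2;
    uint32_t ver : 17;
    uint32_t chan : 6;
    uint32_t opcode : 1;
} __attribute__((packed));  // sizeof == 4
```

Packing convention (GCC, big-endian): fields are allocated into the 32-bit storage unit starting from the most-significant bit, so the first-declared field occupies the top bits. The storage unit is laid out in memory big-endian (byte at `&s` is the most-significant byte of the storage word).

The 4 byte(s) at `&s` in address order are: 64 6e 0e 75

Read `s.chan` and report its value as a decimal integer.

[0]=0x64 [1]=0x6e [2]=0x0e [3]=0x75 (big-endian) → word 0x646e0e75
len [26+:6] = (word>>26) & 0x3f = 25
seq [24+:2] = (word>>24) & 0x3 = 0
ver [7+:17] = (word>>7) & 0x1ffff = 56348
chan [1+:6] = (word>>1) & 0x3f = 58  ←
opcode [0+:1] = (word>>0) & 0x1 = 1

58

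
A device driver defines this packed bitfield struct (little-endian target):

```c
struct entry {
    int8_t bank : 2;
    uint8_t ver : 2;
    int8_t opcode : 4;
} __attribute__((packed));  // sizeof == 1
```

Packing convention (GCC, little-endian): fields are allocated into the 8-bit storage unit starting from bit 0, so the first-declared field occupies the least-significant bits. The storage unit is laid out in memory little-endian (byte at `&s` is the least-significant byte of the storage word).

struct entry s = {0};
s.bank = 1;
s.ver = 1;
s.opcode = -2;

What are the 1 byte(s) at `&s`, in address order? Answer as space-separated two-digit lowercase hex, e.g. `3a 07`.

bank (2b) val=1 bits=0x1 at bit 0: 0x01
ver (2b) val=1 bits=0x1 at bit 2: 0x05
opcode (4b) val=-2 bits=0xe at bit 4: 0xe5
word = 0xe5 → little-endian bytes:
  [0]=0xe5

e5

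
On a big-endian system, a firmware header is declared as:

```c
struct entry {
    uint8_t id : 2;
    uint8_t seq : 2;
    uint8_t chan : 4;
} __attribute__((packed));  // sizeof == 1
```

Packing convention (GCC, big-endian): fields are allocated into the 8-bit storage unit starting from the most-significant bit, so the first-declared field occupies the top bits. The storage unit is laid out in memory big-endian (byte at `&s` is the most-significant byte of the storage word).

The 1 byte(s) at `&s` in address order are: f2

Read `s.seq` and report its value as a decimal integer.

3

[0]=0xf2 (big-endian) → word 0xf2
id [6+:2] = (word>>6) & 0x3 = 3
seq [4+:2] = (word>>4) & 0x3 = 3  ←
chan [0+:4] = (word>>0) & 0xf = 2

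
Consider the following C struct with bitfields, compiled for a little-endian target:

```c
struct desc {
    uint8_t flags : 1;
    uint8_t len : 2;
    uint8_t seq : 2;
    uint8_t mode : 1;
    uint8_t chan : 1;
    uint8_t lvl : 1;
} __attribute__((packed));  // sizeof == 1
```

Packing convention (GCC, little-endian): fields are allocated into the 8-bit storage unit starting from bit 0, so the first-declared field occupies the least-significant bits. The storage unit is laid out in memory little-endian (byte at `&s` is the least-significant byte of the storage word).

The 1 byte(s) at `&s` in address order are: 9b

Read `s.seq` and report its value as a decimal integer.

[0]=0x9b (little-endian) → word 0x9b
flags:1 @ bit 0 → (0x9b>>0)&0x1 = 0x1
len:2 @ bit 1 → (0x9b>>1)&0x3 = 0x1
seq:2 @ bit 3 → (0x9b>>3)&0x3 = 0x3  ←
mode:1 @ bit 5 → (0x9b>>5)&0x1 = 0x0
chan:1 @ bit 6 → (0x9b>>6)&0x1 = 0x0
lvl:1 @ bit 7 → (0x9b>>7)&0x1 = 0x1

3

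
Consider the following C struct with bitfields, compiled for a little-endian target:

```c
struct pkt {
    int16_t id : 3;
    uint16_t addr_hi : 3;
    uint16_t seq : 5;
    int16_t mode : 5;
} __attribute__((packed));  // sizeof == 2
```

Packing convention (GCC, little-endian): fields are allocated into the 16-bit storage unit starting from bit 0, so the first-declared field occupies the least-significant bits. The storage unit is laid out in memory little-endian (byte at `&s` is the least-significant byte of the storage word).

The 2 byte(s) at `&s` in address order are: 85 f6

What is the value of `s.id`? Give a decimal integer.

-3

[0]=0x85 [1]=0xf6 (little-endian) → word 0xf685
id:3 @ bit 0 → (0xf685>>0)&0x7 = 0x5  ←
addr_hi:3 @ bit 3 → (0xf685>>3)&0x7 = 0x0
seq:5 @ bit 6 → (0xf685>>6)&0x1f = 0x1a
mode:5 @ bit 11 → (0xf685>>11)&0x1f = 0x1e
id signed 3b, MSB=1: 5 - 8 = -3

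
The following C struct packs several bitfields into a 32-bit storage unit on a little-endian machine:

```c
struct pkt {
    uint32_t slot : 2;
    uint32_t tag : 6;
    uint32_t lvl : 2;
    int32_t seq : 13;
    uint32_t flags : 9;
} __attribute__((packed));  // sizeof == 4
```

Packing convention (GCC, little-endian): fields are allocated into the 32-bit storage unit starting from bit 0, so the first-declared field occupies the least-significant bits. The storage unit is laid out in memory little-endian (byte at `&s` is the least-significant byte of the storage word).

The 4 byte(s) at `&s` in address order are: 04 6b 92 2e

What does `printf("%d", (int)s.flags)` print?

93

[0]=0x04 [1]=0x6b [2]=0x92 [3]=0x2e (little-endian) → word 0x2e926b04
slot:2 @ bit 0 → (0x2e926b04>>0)&0x3 = 0x0
tag:6 @ bit 2 → (0x2e926b04>>2)&0x3f = 0x1
lvl:2 @ bit 8 → (0x2e926b04>>8)&0x3 = 0x3
seq:13 @ bit 10 → (0x2e926b04>>10)&0x1fff = 0x49a
flags:9 @ bit 23 → (0x2e926b04>>23)&0x1ff = 0x5d  ←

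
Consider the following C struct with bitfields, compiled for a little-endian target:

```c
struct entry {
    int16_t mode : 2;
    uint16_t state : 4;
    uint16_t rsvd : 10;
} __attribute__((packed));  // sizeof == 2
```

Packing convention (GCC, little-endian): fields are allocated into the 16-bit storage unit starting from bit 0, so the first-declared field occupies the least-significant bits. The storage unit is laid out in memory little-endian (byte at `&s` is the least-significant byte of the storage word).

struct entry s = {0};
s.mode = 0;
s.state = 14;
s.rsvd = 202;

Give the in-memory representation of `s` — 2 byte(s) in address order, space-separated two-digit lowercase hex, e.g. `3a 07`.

b8 32

mode:2 = 0 → 0x0 << 0 → word 0x0000
state:4 = 14 → 0xe << 2 → word 0x0038
rsvd:10 = 202 → 0xca << 6 → word 0x32b8
word = 0x32b8 → little-endian bytes:
  [0]=0xb8  [1]=0x32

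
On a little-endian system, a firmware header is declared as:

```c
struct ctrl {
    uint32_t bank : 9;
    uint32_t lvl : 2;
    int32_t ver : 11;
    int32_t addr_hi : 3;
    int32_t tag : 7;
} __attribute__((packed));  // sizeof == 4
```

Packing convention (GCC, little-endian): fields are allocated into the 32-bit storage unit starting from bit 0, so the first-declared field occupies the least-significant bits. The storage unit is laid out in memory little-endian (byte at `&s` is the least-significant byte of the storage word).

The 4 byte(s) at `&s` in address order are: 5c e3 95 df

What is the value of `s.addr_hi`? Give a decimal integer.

[0]=0x5c [1]=0xe3 [2]=0x95 [3]=0xdf (little-endian) → word 0xdf95e35c
bank [0+:9] = (word>>0) & 0x1ff = 348
lvl [9+:2] = (word>>9) & 0x3 = 1
ver [11+:11] = (word>>11) & 0x7ff = 700
addr_hi [22+:3] = (word>>22) & 0x7 = 6  ←
tag [25+:7] = (word>>25) & 0x7f = 111
addr_hi signed 3b, MSB=1: 6 - 8 = -2

-2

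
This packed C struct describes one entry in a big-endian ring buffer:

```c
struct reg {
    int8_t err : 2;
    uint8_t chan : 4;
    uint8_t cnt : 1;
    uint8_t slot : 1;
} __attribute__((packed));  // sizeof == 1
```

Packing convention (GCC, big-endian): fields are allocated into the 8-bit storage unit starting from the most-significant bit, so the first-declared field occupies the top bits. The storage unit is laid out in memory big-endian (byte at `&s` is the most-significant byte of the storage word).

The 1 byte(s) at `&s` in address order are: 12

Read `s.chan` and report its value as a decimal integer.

[0]=0x12 (big-endian) → word 0x12
err [6+:2] = (word>>6) & 0x3 = 0
chan [2+:4] = (word>>2) & 0xf = 4  ←
cnt [1+:1] = (word>>1) & 0x1 = 1
slot [0+:1] = (word>>0) & 0x1 = 0

4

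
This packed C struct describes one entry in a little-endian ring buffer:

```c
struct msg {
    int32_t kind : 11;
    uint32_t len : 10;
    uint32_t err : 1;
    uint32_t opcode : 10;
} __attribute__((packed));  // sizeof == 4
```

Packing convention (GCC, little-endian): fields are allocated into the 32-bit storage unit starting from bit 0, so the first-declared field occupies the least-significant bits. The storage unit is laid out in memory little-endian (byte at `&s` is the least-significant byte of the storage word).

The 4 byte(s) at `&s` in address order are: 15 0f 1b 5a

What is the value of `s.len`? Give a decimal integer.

865

[0]=0x15 [1]=0x0f [2]=0x1b [3]=0x5a (little-endian) → word 0x5a1b0f15
kind [0+:11] = (word>>0) & 0x7ff = 1813
len [11+:10] = (word>>11) & 0x3ff = 865  ←
err [21+:1] = (word>>21) & 0x1 = 0
opcode [22+:10] = (word>>22) & 0x3ff = 360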